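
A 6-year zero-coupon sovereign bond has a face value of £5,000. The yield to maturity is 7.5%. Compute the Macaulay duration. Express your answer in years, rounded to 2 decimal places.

6.00 years

A zero-coupon bond has a single cash flow at maturity, so its Macaulay duration equals its maturity: 6 years.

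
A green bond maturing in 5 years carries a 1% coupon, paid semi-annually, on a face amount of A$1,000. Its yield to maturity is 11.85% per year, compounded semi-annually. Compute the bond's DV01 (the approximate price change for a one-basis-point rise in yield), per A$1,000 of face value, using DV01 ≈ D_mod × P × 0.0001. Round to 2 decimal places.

Periodic yield y = 0.05925.
  t   CF        PV=CF/(1+0.05925)^t    t·PV
  1         5.00         4.7203         4.7203
  2         5.00         4.4563         8.9126
  3         5.00         4.2070        12.6211
  4         5.00         3.9717        15.8868
  5         5.00         3.7495        18.7477
  6         5.00         3.5398        21.2388
  7         5.00         3.3418        23.3926
  8         5.00         3.1549        25.2390
  9         5.00         2.9784        26.8056
  10    1,005.00       565.1729     5,651.7291
  Σ                    599.2927     5,809.2936
P = 599.2927; D_Mac = 9.69358 half-year periods = 4.84679 yrs; D_mod = 4.57568 yrs.
DV01 ≈ 4.57568 × 599.2927 × 0.0001 = 0.274217.

A$0.27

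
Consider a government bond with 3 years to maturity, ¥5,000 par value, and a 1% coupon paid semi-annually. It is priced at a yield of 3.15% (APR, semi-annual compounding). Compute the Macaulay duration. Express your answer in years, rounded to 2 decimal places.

2.96 years

Periodic yield y = 0.01575. Discount each cash flow and weight by its period:
  t   CF        PV=CF/(1+0.01575)^t    t·PV
  1        25.00        24.6124        24.6124
  2        25.00        24.2307        48.4614
  3        25.00        23.8550        71.5650
  4        25.00        23.4851        93.9405
  5        25.00        23.1210       115.6048
  6     5,025.00     4,575.2526    27,451.5158
  Σ                  4,694.5568    27,805.6999
Price P = Σ PV = 4,694.5568.
Macaulay duration = Σ(t·PV) / P = 27,805.6999 / 4,694.5568 = 5.92297 half-year periods.
In years: 5.92297 / 2 = 2.96148 years.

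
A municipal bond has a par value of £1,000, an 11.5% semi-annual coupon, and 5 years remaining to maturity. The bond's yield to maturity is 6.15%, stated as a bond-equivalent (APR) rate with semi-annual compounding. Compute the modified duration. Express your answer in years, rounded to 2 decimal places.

Periodic yield y = 0.03075. First find Macaulay duration:
  t   CF        PV=CF/(1+0.03075)^t    t·PV
  1        57.50        55.7846        55.7846
  2        57.50        54.1204       108.2408
  3        57.50        52.5059       157.5176
  4        57.50        50.9395       203.7579
  5        57.50        49.4198       247.0991
  6        57.50        47.9455       287.6730
  7        57.50        46.5152       325.6061
  8        57.50        45.1275       361.0199
  9        57.50        43.7812       394.0309
  10    1,057.50       781.1725     7,811.7249
  Σ                  1,227.3120     9,952.4547
P = 1,227.3120; Macaulay duration = 9,952.4547 / 1,227.3120 = 8.10915 half-year periods = 4.05457 years.
Modified duration = D_Mac / (1 + y) = 4.05457 / 1.03075 = 3.93362 years.

3.93 years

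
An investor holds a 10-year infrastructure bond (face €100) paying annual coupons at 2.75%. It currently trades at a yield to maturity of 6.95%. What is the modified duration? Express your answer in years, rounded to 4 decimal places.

Periodic yield y = 0.0695. First find Macaulay duration:
  t   CF        PV=CF/(1+0.0695)^t    t·PV
  1         2.75         2.5713         2.5713
  2         2.75         2.4042         4.8084
  3         2.75         2.2480         6.7439
  4         2.75         2.1019         8.4076
  5         2.75         1.9653         9.8265
  6         2.75         1.8376        11.0255
  7         2.75         1.7182        12.0272
  8         2.75         1.6065        12.8522
  9         2.75         1.5021        13.5191
  10      102.75        52.4776       524.7760
  Σ                     70.4327       606.5576
P = 70.4327; Macaulay duration = 606.5576 / 70.4327 = 8.61188 years.
Modified duration = D_Mac / (1 + y) = 8.61188 / 1.0695 = 8.05225 years.

8.0522 years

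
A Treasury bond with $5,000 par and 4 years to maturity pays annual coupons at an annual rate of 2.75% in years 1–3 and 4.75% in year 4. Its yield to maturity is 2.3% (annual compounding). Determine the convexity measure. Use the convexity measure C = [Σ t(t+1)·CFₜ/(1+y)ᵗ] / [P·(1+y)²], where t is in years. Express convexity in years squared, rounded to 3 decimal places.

18.135

With y = 0.023:
  t   CF        PV=CF/(1+0.023)^t    t·PV        t(t+1)·PV
  1       137.50       134.4086       134.4086         268.8172
  2       137.50       131.3867       262.7734         788.3202
  3       137.50       128.4328       385.2983       1,541.1931
  4     5,237.50     4,782.1314    19,128.5254      95,642.6271
  Σ                  5,176.3594    19,911.0057      98,240.9576
P = 5,176.3594.
Convexity = Σ t(t+1)·PV / [P·(1+y)²] = 98,240.9576 / (5,176.3594 × 1.046529) = 18.13497.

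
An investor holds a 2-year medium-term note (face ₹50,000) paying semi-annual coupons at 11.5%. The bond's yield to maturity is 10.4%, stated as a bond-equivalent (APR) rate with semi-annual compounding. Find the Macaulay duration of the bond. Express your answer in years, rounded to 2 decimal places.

1.84 years

Periodic yield y = 0.052. Discount each cash flow and weight by its period:
  t   CF        PV=CF/(1+0.052)^t    t·PV
  1     2,875.00     2,732.8897     2,732.8897
  2     2,875.00     2,597.8039     5,195.6079
  3     2,875.00     2,469.3954     7,408.1861
  4    52,875.00    43,170.5340   172,682.1362
  Σ                 50,970.6231   188,018.8199
Price P = Σ PV = 50,970.6231.
Macaulay duration = Σ(t·PV) / P = 188,018.8199 / 50,970.6231 = 3.68877 half-year periods.
In years: 3.68877 / 2 = 1.84438 years.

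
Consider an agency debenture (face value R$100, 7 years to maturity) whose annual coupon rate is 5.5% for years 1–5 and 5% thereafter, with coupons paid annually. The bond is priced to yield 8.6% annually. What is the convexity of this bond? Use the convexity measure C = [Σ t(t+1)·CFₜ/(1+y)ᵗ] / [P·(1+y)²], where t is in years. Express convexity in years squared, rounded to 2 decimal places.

37.59

With y = 0.086:
  t   CF        PV=CF/(1+0.086)^t    t·PV        t(t+1)·PV
  1         5.50         5.0645         5.0645          10.1289
  2         5.50         4.6634         9.3268          27.9804
  3         5.50         4.2941        12.8823          51.5293
  4         5.50         3.9541        15.8162          79.0812
  5         5.50         3.6409        18.2047         109.2282
  6         5.00         3.0478        18.2870         128.0090
  7       105.00        58.9360       412.5519       3,300.4150
  Σ                     83.6008       492.1334       3,706.3720
P = 83.6008.
Convexity = Σ t(t+1)·PV / [P·(1+y)²] = 3,706.3720 / (83.6008 × 1.179396) = 37.59058.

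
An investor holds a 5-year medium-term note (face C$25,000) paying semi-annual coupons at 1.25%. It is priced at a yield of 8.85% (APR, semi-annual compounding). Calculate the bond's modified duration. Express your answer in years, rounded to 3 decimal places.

4.623 years

Periodic yield y = 0.04425. First find Macaulay duration:
  t   CF        PV=CF/(1+0.04425)^t    t·PV
  1       156.25       149.6289       149.6289
  2       156.25       143.2884       286.5768
  3       156.25       137.2166       411.6497
  4       156.25       131.4020       525.6081
  5       156.25       125.8339       629.1694
  6       156.25       120.5017       723.0101
  7       156.25       115.3954       807.7681
  8       156.25       110.5056       884.0445
  9       156.25       105.8229       952.4061
  10   25,156.25    16,315.5254   163,155.2536
  Σ                 17,455.1208   168,525.1155
P = 17,455.1208; Macaulay duration = 168,525.1155 / 17,455.1208 = 9.65477 half-year periods = 4.82738 years.
Modified duration = D_Mac / (1 + y) = 4.82738 / 1.04425 = 4.62282 years.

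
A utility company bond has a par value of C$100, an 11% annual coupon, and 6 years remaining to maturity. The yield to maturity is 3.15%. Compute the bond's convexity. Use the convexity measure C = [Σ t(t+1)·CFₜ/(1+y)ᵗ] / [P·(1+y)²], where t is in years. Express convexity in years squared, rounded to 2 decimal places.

30.06

With y = 0.0315:
  t   CF        PV=CF/(1+0.0315)^t    t·PV        t(t+1)·PV
  1        11.00        10.6641        10.6641          21.3282
  2        11.00        10.3384        20.6768          62.0305
  3        11.00        10.0227        30.0681         120.2725
  4        11.00         9.7166        38.8665         194.3326
  5        11.00         9.4199        47.0995         282.5972
  6       111.00        92.1526       552.9156       3,870.4091
  Σ                    142.3143       700.2907       4,550.9701
P = 142.3143.
Convexity = Σ t(t+1)·PV / [P·(1+y)²] = 4,550.9701 / (142.3143 × 1.063992) = 30.05501.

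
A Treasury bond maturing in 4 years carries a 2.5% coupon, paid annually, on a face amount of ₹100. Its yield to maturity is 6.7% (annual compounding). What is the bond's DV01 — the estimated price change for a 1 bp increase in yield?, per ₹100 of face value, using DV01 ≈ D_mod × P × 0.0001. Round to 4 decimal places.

₹0.0309

Periodic yield y = 0.067.
  t   CF        PV=CF/(1+0.067)^t    t·PV
  1         2.50         2.3430         2.3430
  2         2.50         2.1959         4.3918
  3         2.50         2.0580         6.1740
  4       102.50        79.0799       316.3197
  Σ                     85.6768       329.2285
P = 85.6768; D_Mac = 3.84268 yrs; D_mod = 3.60139 yrs.
DV01 ≈ 3.60139 × 85.6768 × 0.0001 = 0.030856.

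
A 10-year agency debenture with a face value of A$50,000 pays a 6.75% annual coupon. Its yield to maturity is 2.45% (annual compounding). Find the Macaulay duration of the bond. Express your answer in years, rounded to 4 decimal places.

7.9791 years

Periodic yield y = 0.0245. Discount each cash flow and weight by its year:
  t   CF        PV=CF/(1+0.0245)^t    t·PV
  1     3,375.00     3,294.2899     3,294.2899
  2     3,375.00     3,215.5099     6,431.0198
  3     3,375.00     3,138.6139     9,415.8416
  4     3,375.00     3,063.5567    12,254.2269
  5     3,375.00     2,990.2945    14,951.4725
  6     3,375.00     2,918.7843    17,512.7058
  7     3,375.00     2,848.9842    19,942.8893
  8     3,375.00     2,780.8533    22,246.8262
  9     3,375.00     2,714.3517    24,429.1650
  10   53,375.00    41,900.4088   419,004.0885
  Σ                 68,865.6472   549,482.5254
Price P = Σ PV = 68,865.6472.
Macaulay duration = Σ(t·PV) / P = 549,482.5254 / 68,865.6472 = 7.97905 years.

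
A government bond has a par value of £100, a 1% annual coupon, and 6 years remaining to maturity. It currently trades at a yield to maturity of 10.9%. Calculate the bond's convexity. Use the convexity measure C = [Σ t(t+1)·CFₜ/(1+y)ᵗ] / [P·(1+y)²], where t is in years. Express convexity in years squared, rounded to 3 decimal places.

32.621

With y = 0.109:
  t   CF        PV=CF/(1+0.109)^t    t·PV        t(t+1)·PV
  1         1.00         0.9017         0.9017           1.8034
  2         1.00         0.8131         1.6262           4.8785
  3         1.00         0.7332         2.1995           8.7981
  4         1.00         0.6611         2.6444          13.2222
  5         1.00         0.5961         2.9807          17.8840
  6       101.00        54.2915       325.7492       2,280.2443
  Σ                     57.9967       336.1017       2,326.8305
P = 57.9967.
Convexity = Σ t(t+1)·PV / [P·(1+y)²] = 2,326.8305 / (57.9967 × 1.229881) = 32.62106.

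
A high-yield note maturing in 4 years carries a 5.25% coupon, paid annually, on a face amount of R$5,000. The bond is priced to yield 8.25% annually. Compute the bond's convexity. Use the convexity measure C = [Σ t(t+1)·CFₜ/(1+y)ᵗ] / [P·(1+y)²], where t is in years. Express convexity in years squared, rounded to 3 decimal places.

15.333

With y = 0.0825:
  t   CF        PV=CF/(1+0.0825)^t    t·PV        t(t+1)·PV
  1       262.50       242.4942       242.4942         484.9885
  2       262.50       224.0131       448.0263       1,344.0789
  3       262.50       206.9405       620.8216       2,483.2866
  4     5,262.50     3,832.4852    15,329.9409      76,649.7044
  Σ                  4,505.9331    16,641.2830      80,962.0583
P = 4,505.9331.
Convexity = Σ t(t+1)·PV / [P·(1+y)²] = 80,962.0583 / (4,505.9331 × 1.171806) = 15.33349.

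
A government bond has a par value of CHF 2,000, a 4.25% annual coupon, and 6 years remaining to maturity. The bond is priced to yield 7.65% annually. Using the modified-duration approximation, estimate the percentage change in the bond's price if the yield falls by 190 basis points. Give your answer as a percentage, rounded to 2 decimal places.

+9.46%

Periodic yield y = 0.0765. Modified duration first:
  t   CF        PV=CF/(1+0.0765)^t    t·PV
  1        85.00        78.9596        78.9596
  2        85.00        73.3484       146.6969
  3        85.00        68.1360       204.4081
  4        85.00        63.2940       253.1761
  5        85.00        58.7961       293.9807
  6     2,085.00     1,339.7441     8,038.4646
  Σ                  1,682.2783     9,015.6860
P = 1,682.2783; D_Mac = 5.35921 yrs; D_mod = 5.35921/(1+0.0765) = 4.97837 yrs.
ΔP/P ≈ -D_mod · Δy = -4.97837 × (-0.019) = +0.094589 = +9.4589%.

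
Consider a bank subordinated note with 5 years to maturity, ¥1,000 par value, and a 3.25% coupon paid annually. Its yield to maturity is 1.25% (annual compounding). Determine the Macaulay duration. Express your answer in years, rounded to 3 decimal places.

4.711 years

Periodic yield y = 0.0125. Discount each cash flow and weight by its year:
  t   CF        PV=CF/(1+0.0125)^t    t·PV
  1        32.50        32.0988        32.0988
  2        32.50        31.7025        63.4050
  3        32.50        31.3111        93.9333
  4        32.50        30.9245       123.6982
  5     1,032.50       970.3198     4,851.5991
  Σ                  1,096.3567     5,164.7343
Price P = Σ PV = 1,096.3567.
Macaulay duration = Σ(t·PV) / P = 5,164.7343 / 1,096.3567 = 4.71082 years.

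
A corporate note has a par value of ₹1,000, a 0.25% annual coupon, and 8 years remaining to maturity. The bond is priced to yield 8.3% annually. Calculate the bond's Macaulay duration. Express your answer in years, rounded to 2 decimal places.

7.90 years

Periodic yield y = 0.083. Discount each cash flow and weight by its year:
  t   CF        PV=CF/(1+0.083)^t    t·PV
  1         2.50         2.3084         2.3084
  2         2.50         2.1315         4.2630
  3         2.50         1.9681         5.9044
  4         2.50         1.8173         7.2692
  5         2.50         1.6780         8.3901
  6         2.50         1.5494         9.2965
  7         2.50         1.4307        10.0147
  8     1,002.50       529.7326     4,237.8611
  Σ                    542.6161     4,285.3074
Price P = Σ PV = 542.6161.
Macaulay duration = Σ(t·PV) / P = 4,285.3074 / 542.6161 = 7.89749 years.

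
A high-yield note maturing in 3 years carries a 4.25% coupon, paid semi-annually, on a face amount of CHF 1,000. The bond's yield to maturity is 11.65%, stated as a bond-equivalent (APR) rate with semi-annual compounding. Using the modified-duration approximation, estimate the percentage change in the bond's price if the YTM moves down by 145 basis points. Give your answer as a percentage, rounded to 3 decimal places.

Periodic yield y = 0.05825. Modified duration first:
  t   CF        PV=CF/(1+0.05825)^t    t·PV
  1        21.25        20.0803        20.0803
  2        21.25        18.9750        37.9501
  3        21.25        17.9306        53.7917
  4        21.25        16.9436        67.7744
  5        21.25        16.0110        80.0548
  6     1,021.25       727.1138     4,362.6830
  Σ                    817.0543     4,622.3343
P = 817.0543; D_Mac = 5.65732 half-year periods = 2.82866 yrs; D_mod = 2.82866/(1+0.05825) = 2.67296 yrs.
ΔP/P ≈ -D_mod · Δy = -2.67296 × (-0.0145) = +0.038758 = +3.8758%.

+3.876%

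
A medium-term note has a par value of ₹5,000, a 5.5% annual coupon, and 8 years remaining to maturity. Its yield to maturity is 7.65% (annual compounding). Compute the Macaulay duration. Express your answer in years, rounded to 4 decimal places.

6.5776 years

Periodic yield y = 0.0765. Discount each cash flow and weight by its year:
  t   CF        PV=CF/(1+0.0765)^t    t·PV
  1       275.00       255.4575       255.4575
  2       275.00       237.3038       474.6075
  3       275.00       220.4401       661.3203
  4       275.00       204.7748       819.0993
  5       275.00       190.2228       951.1139
  6       275.00       176.7049     1,060.2291
  7       275.00       164.1476     1,149.0330
  8     5,275.00     2,924.8944    23,399.1552
  Σ                  4,373.9458    28,770.0158
Price P = Σ PV = 4,373.9458.
Macaulay duration = Σ(t·PV) / P = 28,770.0158 / 4,373.9458 = 6.57759 years.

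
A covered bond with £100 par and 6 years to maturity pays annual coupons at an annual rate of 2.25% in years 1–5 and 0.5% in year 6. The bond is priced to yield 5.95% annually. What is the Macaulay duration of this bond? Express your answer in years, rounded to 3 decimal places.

Periodic yield y = 0.0595. Discount each cash flow and weight by its year:
  t   CF        PV=CF/(1+0.0595)^t    t·PV
  1         2.25         2.1236         2.1236
  2         2.25         2.0044         4.0088
  3         2.25         1.8918         5.6755
  4         2.25         1.7856         7.1423
  5         2.25         1.6853         8.4265
  6       100.50        71.0494       426.2963
  Σ                     80.5401       453.6730
Price P = Σ PV = 80.5401.
Macaulay duration = Σ(t·PV) / P = 453.6730 / 80.5401 = 5.63288 years.

5.633 years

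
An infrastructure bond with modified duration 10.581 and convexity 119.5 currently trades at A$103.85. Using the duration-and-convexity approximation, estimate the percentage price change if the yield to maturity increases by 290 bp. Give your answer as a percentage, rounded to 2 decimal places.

Duration effect: -D_mod·Δy = -10.581 × (+0.029) = -0.306849
Convexity effect: ½·C·(Δy)² = 0.5 × 119.5 × (0.029)² = +0.05024975
ΔP/P ≈ -0.306849 + 0.05024975 = -0.25659925
= -25.659925%.

-25.66%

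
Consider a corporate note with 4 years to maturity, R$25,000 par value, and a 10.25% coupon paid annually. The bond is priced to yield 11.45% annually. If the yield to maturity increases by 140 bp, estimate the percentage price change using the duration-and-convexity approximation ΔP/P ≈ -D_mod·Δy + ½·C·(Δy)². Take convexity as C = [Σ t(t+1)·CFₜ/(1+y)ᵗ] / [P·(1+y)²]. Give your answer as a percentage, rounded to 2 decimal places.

With y = 0.1145:
  t   CF        PV=CF/(1+0.1145)^t    t·PV        t(t+1)·PV
  1     2,562.50     2,299.2373     2,299.2373       4,598.4747
  2     2,562.50     2,063.0214     4,126.0428      12,378.1283
  3     2,562.50     1,851.0735     5,553.2204      22,212.8816
  4    27,562.50    17,864.8065    71,459.2258     357,296.1292
  Σ                 24,078.1386    83,437.7263     396,485.6137
P = 24,078.1386; D_Mac = 3.46529 yrs; D_mod = 3.10928 yrs; C = 13.25697.
Duration effect: -3.10928 × (+0.014) = -0.043530
Convexity effect: 0.5 × 13.25697 × (0.014)² = +0.0012992
ΔP/P ≈ -0.043530 + 0.0012992 = -0.042231 = -4.2231%.

-4.22%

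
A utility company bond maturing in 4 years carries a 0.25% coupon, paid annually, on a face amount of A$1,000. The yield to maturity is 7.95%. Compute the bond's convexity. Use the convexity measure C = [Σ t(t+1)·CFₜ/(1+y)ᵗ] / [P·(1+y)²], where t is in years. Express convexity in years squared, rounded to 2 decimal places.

17.06

With y = 0.0795:
  t   CF        PV=CF/(1+0.0795)^t    t·PV        t(t+1)·PV
  1         2.50         2.3159         2.3159           4.6318
  2         2.50         2.1453         4.2907          12.8720
  3         2.50         1.9873         5.9620          23.8481
  4     1,002.50       738.2336     2,952.9343      14,764.6716
  Σ                    744.6821     2,965.5029      14,806.0234
P = 744.6821.
Convexity = Σ t(t+1)·PV / [P·(1+y)²] = 14,806.0234 / (744.6821 × 1.165320) = 17.06170.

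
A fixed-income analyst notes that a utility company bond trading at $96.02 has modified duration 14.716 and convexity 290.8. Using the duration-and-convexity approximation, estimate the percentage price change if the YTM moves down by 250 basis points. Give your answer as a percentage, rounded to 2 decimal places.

Duration effect: -D_mod·Δy = -14.716 × (-0.025) = +0.367900
Convexity effect: ½·C·(Δy)² = 0.5 × 290.8 × (-0.025)² = +0.0908750
ΔP/P ≈ +0.367900 + 0.0908750 = +0.458775
= +45.8775%.

+45.88%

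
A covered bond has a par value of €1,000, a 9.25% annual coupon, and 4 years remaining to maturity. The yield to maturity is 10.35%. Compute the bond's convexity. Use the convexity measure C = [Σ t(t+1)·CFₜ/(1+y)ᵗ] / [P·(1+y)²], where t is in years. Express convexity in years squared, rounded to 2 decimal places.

13.77

With y = 0.1035:
  t   CF        PV=CF/(1+0.1035)^t    t·PV        t(t+1)·PV
  1        92.50        83.8242        83.8242         167.6484
  2        92.50        75.9621       151.9242         455.7727
  3        92.50        68.8374       206.5123         826.0493
  4     1,092.50       736.7703     2,947.0811      14,735.4055
  Σ                    965.3940     3,389.3419      16,184.8759
P = 965.3940.
Convexity = Σ t(t+1)·PV / [P·(1+y)²] = 16,184.8759 / (965.3940 × 1.217712) = 13.76766.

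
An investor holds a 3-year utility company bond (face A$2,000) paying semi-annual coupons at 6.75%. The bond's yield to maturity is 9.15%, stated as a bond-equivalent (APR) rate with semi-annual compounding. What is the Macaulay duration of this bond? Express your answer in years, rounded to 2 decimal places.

2.76 years

Periodic yield y = 0.04575. Discount each cash flow and weight by its period:
  t   CF        PV=CF/(1+0.04575)^t    t·PV
  1        67.50        64.5470        64.5470
  2        67.50        61.7231       123.4463
  3        67.50        59.0228       177.0685
  4        67.50        56.4407       225.7627
  5        67.50        53.9715       269.8574
  6     2,067.50     1,580.8049     9,484.8295
  Σ                  1,876.5101    10,345.5115
Price P = Σ PV = 1,876.5101.
Macaulay duration = Σ(t·PV) / P = 10,345.5115 / 1,876.5101 = 5.51317 half-year periods.
In years: 5.51317 / 2 = 2.75658 years.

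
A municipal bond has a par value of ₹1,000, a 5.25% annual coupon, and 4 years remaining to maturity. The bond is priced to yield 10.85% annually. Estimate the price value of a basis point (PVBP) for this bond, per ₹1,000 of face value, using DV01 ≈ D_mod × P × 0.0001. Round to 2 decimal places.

₹0.27

Periodic yield y = 0.1085.
  t   CF        PV=CF/(1+0.1085)^t    t·PV
  1        52.50        47.3613        47.3613
  2        52.50        42.7256        85.4511
  3        52.50        38.5436       115.6308
  4     1,052.50       697.0747     2,788.2988
  Σ                    825.7052     3,036.7420
P = 825.7052; D_Mac = 3.67776 yrs; D_mod = 3.31778 yrs.
DV01 ≈ 3.31778 × 825.7052 × 0.0001 = 0.273951.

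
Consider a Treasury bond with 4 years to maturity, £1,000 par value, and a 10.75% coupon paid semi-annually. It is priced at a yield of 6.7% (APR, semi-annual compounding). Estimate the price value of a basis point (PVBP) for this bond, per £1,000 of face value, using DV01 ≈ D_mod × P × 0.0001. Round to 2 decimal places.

£0.38

Periodic yield y = 0.0335.
  t   CF        PV=CF/(1+0.0335)^t    t·PV
  1        53.75        52.0077        52.0077
  2        53.75        50.3220       100.6439
  3        53.75        48.6908       146.0724
  4        53.75        47.1125       188.4502
  5        53.75        45.5854       227.9272
  6        53.75        44.1078       264.6469
  7        53.75        42.6781       298.7467
  8     1,053.75       809.5688     6,476.5501
  Σ                  1,140.0732     7,755.0451
P = 1,140.0732; D_Mac = 6.80223 half-year periods = 3.40112 yrs; D_mod = 3.29087 yrs.
DV01 ≈ 3.29087 × 1,140.0732 × 0.0001 = 0.375184.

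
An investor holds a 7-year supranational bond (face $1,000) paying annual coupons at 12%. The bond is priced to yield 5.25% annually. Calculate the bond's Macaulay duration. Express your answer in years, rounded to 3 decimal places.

Periodic yield y = 0.0525. Discount each cash flow and weight by its year:
  t   CF        PV=CF/(1+0.0525)^t    t·PV
  1       120.00       114.0143       114.0143
  2       120.00       108.3271       216.6542
  3       120.00       102.9236       308.7708
  4       120.00        97.7896       391.1585
  5       120.00        92.9118       464.5588
  6       120.00        88.2772       529.6633
  7     1,120.00       782.8225     5,479.7574
  Σ                  1,387.0660     7,504.5772
Price P = Σ PV = 1,387.0660.
Macaulay duration = Σ(t·PV) / P = 7,504.5772 / 1,387.0660 = 5.41040 years.

5.410 years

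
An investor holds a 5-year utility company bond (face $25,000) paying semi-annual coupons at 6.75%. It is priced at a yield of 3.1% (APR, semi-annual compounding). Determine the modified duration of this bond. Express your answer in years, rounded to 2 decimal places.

Periodic yield y = 0.0155. First find Macaulay duration:
  t   CF        PV=CF/(1+0.0155)^t    t·PV
  1       843.75       830.8715       830.8715
  2       843.75       818.1896     1,636.3791
  3       843.75       805.7012     2,417.1036
  4       843.75       793.4034     3,173.6137
  5       843.75       781.2934     3,906.4669
  6       843.75       769.3682     4,616.2091
  7       843.75       757.6250     5,303.3749
  8       843.75       746.0610     5,968.4884
  9       843.75       734.6736     6,612.0624
  10   25,843.75    22,159.3111   221,593.1106
  Σ                 29,196.4979   256,057.6802
P = 29,196.4979; Macaulay duration = 256,057.6802 / 29,196.4979 = 8.77015 half-year periods = 4.38508 years.
Modified duration = D_Mac / (1 + y) = 4.38508 / 1.0155 = 4.31814 years.

4.32 years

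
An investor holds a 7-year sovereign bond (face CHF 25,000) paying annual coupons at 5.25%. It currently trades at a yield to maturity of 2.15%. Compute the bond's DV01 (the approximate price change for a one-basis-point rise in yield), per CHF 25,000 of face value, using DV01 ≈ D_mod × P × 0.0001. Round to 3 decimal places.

Periodic yield y = 0.0215.
  t   CF        PV=CF/(1+0.0215)^t    t·PV
  1     1,312.50     1,284.8752     1,284.8752
  2     1,312.50     1,257.8318     2,515.6636
  3     1,312.50     1,231.3576     3,694.0728
  4     1,312.50     1,205.4406     4,821.7626
  5     1,312.50     1,180.0692     5,900.3458
  6     1,312.50     1,155.2317     6,931.3900
  7    26,312.50    22,672.1923   158,705.3461
  Σ                 29,986.9983   183,853.4560
P = 29,986.9983; D_Mac = 6.13111 yrs; D_mod = 6.00206 yrs.
DV01 ≈ 6.00206 × 29,986.9983 × 0.0001 = 17.998380.

CHF 17.998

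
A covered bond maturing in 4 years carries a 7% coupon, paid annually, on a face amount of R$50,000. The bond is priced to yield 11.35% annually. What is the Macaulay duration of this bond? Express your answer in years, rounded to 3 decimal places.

Periodic yield y = 0.1135. Discount each cash flow and weight by its year:
  t   CF        PV=CF/(1+0.1135)^t    t·PV
  1     3,500.00     3,143.2420     3,143.2420
  2     3,500.00     2,822.8487     5,645.6974
  3     3,500.00     2,535.1133     7,605.3400
  4    53,500.00    34,801.0940   139,204.3760
  Σ                 43,302.2981   155,598.6554
Price P = Σ PV = 43,302.2981.
Macaulay duration = Σ(t·PV) / P = 155,598.6554 / 43,302.2981 = 3.59331 years.

3.593 years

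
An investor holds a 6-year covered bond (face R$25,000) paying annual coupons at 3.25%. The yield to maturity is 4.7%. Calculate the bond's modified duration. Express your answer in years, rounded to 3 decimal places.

5.278 years

Periodic yield y = 0.047. First find Macaulay duration:
  t   CF        PV=CF/(1+0.047)^t    t·PV
  1       812.50       776.0267       776.0267
  2       812.50       741.1908     1,482.3816
  3       812.50       707.9186     2,123.7558
  4       812.50       676.1400     2,704.5601
  5       812.50       645.7880     3,228.9399
  6    25,812.50    19,595.2126   117,571.2754
  Σ                 23,142.2767   127,886.9395
P = 23,142.2767; Macaulay duration = 127,886.9395 / 23,142.2767 = 5.52612 years.
Modified duration = D_Mac / (1 + y) = 5.52612 / 1.047 = 5.27805 years.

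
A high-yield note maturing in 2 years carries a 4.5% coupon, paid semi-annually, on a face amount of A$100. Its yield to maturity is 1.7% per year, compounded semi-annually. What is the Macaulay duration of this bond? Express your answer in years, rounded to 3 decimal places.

Periodic yield y = 0.0085. Discount each cash flow and weight by its period:
  t   CF        PV=CF/(1+0.0085)^t    t·PV
  1         2.25         2.2310         2.2310
  2         2.25         2.2122         4.4245
  3         2.25         2.1936         6.5808
  4       102.25        98.8461       395.3846
  Σ                    105.4830       408.6208
Price P = Σ PV = 105.4830.
Macaulay duration = Σ(t·PV) / P = 408.6208 / 105.4830 = 3.87381 half-year periods.
In years: 3.87381 / 2 = 1.93690 years.

1.937 years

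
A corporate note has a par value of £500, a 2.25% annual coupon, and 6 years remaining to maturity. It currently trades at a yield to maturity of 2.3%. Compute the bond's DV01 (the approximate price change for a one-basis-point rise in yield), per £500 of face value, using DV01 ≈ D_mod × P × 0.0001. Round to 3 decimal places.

Periodic yield y = 0.023.
  t   CF        PV=CF/(1+0.023)^t    t·PV
  1        11.25        10.9971        10.9971
  2        11.25        10.7498        21.4996
  3        11.25        10.5081        31.5244
  4        11.25        10.2719        41.0875
  5        11.25        10.0409        50.2047
  6       511.25       446.0459     2,676.2752
  Σ                    498.6137     2,831.5885
P = 498.6137; D_Mac = 5.67892 yrs; D_mod = 5.55124 yrs.
DV01 ≈ 5.55124 × 498.6137 × 0.0001 = 0.276793.

£0.277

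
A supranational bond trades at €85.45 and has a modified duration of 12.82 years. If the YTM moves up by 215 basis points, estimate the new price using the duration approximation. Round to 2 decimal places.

Duration approximation: ΔP/P ≈ -D_mod · Δy = -12.82 × (+0.0215) = -0.275630.
New price ≈ 85.45 × (1 - 0.275630) = 61.8974165.

€61.90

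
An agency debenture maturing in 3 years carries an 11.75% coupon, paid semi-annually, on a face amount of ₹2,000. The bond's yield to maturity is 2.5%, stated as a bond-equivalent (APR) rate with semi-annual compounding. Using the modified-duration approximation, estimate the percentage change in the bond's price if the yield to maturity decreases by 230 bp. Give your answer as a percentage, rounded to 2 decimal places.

Periodic yield y = 0.0125. Modified duration first:
  t   CF        PV=CF/(1+0.0125)^t    t·PV
  1       117.50       116.0494       116.0494
  2       117.50       114.6167       229.2333
  3       117.50       113.2017       339.6050
  4       117.50       111.8041       447.2164
  5       117.50       110.4238       552.1190
  6     2,117.50     1,965.4103    11,792.4618
  Σ                  2,531.5059    13,476.6849
P = 2,531.5059; D_Mac = 5.32358 half-year periods = 2.66179 yrs; D_mod = 2.66179/(1+0.0125) = 2.62893 yrs.
ΔP/P ≈ -D_mod · Δy = -2.62893 × (-0.023) = +0.060465 = +6.0465%.

+6.05%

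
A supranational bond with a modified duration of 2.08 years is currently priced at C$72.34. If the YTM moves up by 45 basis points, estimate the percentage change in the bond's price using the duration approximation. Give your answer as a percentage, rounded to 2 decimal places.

Duration approximation: ΔP/P ≈ -D_mod · Δy = -2.08 × (+0.0045) = -0.009360.
As a percentage: -0.9360%.

-0.94%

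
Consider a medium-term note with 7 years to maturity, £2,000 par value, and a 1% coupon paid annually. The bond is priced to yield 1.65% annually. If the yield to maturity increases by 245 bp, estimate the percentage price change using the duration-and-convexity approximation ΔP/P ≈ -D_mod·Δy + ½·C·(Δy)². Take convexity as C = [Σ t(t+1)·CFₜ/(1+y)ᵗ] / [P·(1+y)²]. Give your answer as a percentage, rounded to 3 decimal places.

With y = 0.0165:
  t   CF        PV=CF/(1+0.0165)^t    t·PV        t(t+1)·PV
  1        20.00        19.6754        19.6754          39.3507
  2        20.00        19.3560        38.7120         116.1359
  3        20.00        19.0418        57.1254         228.5015
  4        20.00        18.7327        74.9308         374.6541
  5        20.00        18.4286        92.1432         552.8589
  6        20.00        18.1295       108.7770         761.4388
  7     2,020.00     1,801.3566    12,609.4960     100,875.9681
  Σ                  1,914.7205    13,000.8597     102,948.9080
P = 1,914.7205; D_Mac = 6.78995 yrs; D_mod = 6.67974 yrs; C = 52.03572.
Duration effect: -6.67974 × (+0.0245) = -0.163654
Convexity effect: 0.5 × 52.03572 × (0.0245)² = +0.0156172
ΔP/P ≈ -0.163654 + 0.0156172 = -0.148036 = -14.8036%.

-14.804%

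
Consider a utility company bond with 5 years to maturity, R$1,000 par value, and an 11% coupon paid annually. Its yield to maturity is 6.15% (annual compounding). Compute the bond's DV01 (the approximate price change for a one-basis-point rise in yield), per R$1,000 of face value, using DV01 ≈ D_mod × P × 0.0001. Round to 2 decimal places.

R$0.47

Periodic yield y = 0.0615.
  t   CF        PV=CF/(1+0.0615)^t    t·PV
  1       110.00       103.6269       103.6269
  2       110.00        97.6231       195.2462
  3       110.00        91.9671       275.9014
  4       110.00        86.6389       346.5554
  5     1,110.00       823.6126     4,118.0630
  Σ                  1,203.4687     5,039.3931
P = 1,203.4687; D_Mac = 4.18739 yrs; D_mod = 3.94479 yrs.
DV01 ≈ 3.94479 × 1,203.4687 × 0.0001 = 0.474743.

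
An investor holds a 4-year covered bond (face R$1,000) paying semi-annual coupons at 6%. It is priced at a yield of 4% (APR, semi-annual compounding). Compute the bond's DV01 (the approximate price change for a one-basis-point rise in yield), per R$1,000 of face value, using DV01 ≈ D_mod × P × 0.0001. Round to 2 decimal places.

R$0.38

Periodic yield y = 0.02.
  t   CF        PV=CF/(1+0.02)^t    t·PV
  1        30.00        29.4118        29.4118
  2        30.00        28.8351        57.6701
  3        30.00        28.2697        84.8090
  4        30.00        27.7154       110.8615
  5        30.00        27.1719       135.8596
  6        30.00        26.6391       159.8348
  7        30.00        26.1168       182.8176
  8     1,030.00       879.0951     7,032.7607
  Σ                  1,073.2548     7,794.0251
P = 1,073.2548; D_Mac = 7.26205 half-year periods = 3.63102 yrs; D_mod = 3.55983 yrs.
DV01 ≈ 3.55983 × 1,073.2548 × 0.0001 = 0.382060.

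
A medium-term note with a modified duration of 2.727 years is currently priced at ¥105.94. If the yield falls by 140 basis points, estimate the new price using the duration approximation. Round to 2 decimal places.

¥109.98

Duration approximation: ΔP/P ≈ -D_mod · Δy = -2.727 × (-0.014) = +0.038178.
New price ≈ 105.94 × (1 + 0.038178) = 109.98457732.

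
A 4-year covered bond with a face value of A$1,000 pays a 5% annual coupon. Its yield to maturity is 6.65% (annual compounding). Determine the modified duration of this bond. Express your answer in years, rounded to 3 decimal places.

Periodic yield y = 0.0665. First find Macaulay duration:
  t   CF        PV=CF/(1+0.0665)^t    t·PV
  1        50.00        46.8823        46.8823
  2        50.00        43.9590        87.9181
  3        50.00        41.2180       123.6541
  4     1,050.00       811.6071     3,246.4286
  Σ                    943.6666     3,504.8831
P = 943.6666; Macaulay duration = 3,504.8831 / 943.6666 = 3.71411 years.
Modified duration = D_Mac / (1 + y) = 3.71411 / 1.0665 = 3.48252 years.

3.483 years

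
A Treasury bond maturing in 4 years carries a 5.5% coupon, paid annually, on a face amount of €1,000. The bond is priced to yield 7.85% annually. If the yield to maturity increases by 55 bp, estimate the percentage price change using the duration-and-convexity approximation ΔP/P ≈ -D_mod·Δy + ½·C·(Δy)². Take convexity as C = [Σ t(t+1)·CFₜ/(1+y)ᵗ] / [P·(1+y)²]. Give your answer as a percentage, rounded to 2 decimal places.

-1.86%

With y = 0.0785:
  t   CF        PV=CF/(1+0.0785)^t    t·PV        t(t+1)·PV
  1        55.00        50.9968        50.9968         101.9935
  2        55.00        47.2849        94.5698         283.7093
  3        55.00        43.8432       131.5296         526.1184
  4     1,055.00       779.7796     3,119.1183      15,595.5917
  Σ                    921.9044     3,396.2145      16,507.4130
P = 921.9044; D_Mac = 3.68391 yrs; D_mod = 3.41577 yrs; C = 15.39405.
Duration effect: -3.41577 × (+0.0055) = -0.018787
Convexity effect: 0.5 × 15.39405 × (0.0055)² = +0.0002328
ΔP/P ≈ -0.018787 + 0.0002328 = -0.018554 = -1.8554%.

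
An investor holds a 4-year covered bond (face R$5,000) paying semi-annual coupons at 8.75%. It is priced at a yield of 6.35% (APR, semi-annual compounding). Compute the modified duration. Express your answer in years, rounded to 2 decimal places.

3.38 years

Periodic yield y = 0.03175. First find Macaulay duration:
  t   CF        PV=CF/(1+0.03175)^t    t·PV
  1       218.75       212.0184       212.0184
  2       218.75       205.4940       410.9880
  3       218.75       199.1703       597.5110
  4       218.75       193.0413       772.1651
  5       218.75       187.1008       935.5041
  6       218.75       181.3432     1,088.0590
  7       218.75       175.7627     1,230.3389
  8     5,218.75     4,064.1588    32,513.2707
  Σ                  5,418.0895    37,759.8550
P = 5,418.0895; Macaulay duration = 37,759.8550 / 5,418.0895 = 6.96922 half-year periods = 3.48461 years.
Modified duration = D_Mac / (1 + y) = 3.48461 / 1.03175 = 3.37738 years.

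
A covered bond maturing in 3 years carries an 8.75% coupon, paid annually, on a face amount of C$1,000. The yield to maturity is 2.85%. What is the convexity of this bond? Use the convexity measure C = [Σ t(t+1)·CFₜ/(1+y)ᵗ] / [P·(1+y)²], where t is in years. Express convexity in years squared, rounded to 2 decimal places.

With y = 0.0285:
  t   CF        PV=CF/(1+0.0285)^t    t·PV        t(t+1)·PV
  1        87.50        85.0754        85.0754         170.1507
  2        87.50        82.7179       165.4358         496.3074
  3     1,087.50       999.5773     2,998.7318      11,994.9274
  Σ                  1,167.3705     3,249.2430      12,661.3855
P = 1,167.3705.
Convexity = Σ t(t+1)·PV / [P·(1+y)²] = 12,661.3855 / (1,167.3705 × 1.057812) = 10.25331.

10.25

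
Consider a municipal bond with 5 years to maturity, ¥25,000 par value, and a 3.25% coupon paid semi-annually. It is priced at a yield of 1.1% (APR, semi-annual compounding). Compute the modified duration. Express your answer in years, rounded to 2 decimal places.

4.65 years

Periodic yield y = 0.0055. First find Macaulay duration:
  t   CF        PV=CF/(1+0.0055)^t    t·PV
  1       406.25       404.0278       404.0278
  2       406.25       401.8178       803.6357
  3       406.25       399.6199     1,198.8598
  4       406.25       397.4341     1,589.7362
  5       406.25       395.2601     1,976.3006
  6       406.25       393.0981     2,358.5885
  7       406.25       390.9479     2,736.6351
  8       406.25       388.8094     3,110.4753
  9       406.25       386.6827     3,480.1440
  10   25,406.25    24,050.2623   240,502.6234
  Σ                 27,607.9602   258,161.0264
P = 27,607.9602; Macaulay duration = 258,161.0264 / 27,607.9602 = 9.35096 half-year periods = 4.67548 years.
Modified duration = D_Mac / (1 + y) = 4.67548 / 1.0055 = 4.64991 years.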